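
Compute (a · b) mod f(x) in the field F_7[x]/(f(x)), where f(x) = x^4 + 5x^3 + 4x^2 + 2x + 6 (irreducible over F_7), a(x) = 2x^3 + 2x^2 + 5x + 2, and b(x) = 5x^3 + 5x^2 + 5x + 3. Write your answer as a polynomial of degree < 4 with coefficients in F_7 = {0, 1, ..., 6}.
a · b ≡ 6x^3 + 2x^2 (mod f(x))

Multiply in F_7[x]: a(x)·b(x) = (2x^3 + 2x^2 + 5x + 2)·(5x^3 + 5x^2 + 5x + 3) = 3x^6 + 6x^5 + 3x^4 + 2x^3 + 6x^2 + 4x + 6. This has degree ≥ 4, so divide by f(x) over F_7: 3x^6 + 6x^5 + 3x^4 + 2x^3 + 6x^2 + 4x + 6 = (3x^2 + 5x + 1)·(x^4 + 5x^3 + 4x^2 + 2x + 6) + (6x^3 + 2x^2). Hence a·b ≡ 6x^3 + 2x^2 (mod f). (F_7[x]/(f) is a field with 7^4 = 2401 elements since f is irreducible of degree 4.)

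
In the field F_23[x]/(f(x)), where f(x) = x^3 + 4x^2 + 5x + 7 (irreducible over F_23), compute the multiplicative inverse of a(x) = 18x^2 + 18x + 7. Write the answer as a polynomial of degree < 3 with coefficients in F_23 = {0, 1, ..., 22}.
a(x)^(-1) ≡ 4x^2 + 15x + 18 (mod f(x))

Since f is irreducible over F_23, F_23[x]/(f) is a field and a(x) ≠ 0 has an inverse. Apply the extended Euclidean algorithm to f(x) and a(x) in F_23[x]: f(x) = (9x + 4)·a(x) + (8x + 2);  a(x) = (8x + 6)·(8x + 2) + (18). The last nonzero remainder is the constant 18 = gcd(f, a) in F_23. Back-substituting through the division chain expresses 18 = s(x)·a(x) + t(x)·f(x) with s(x) ≡ 3x^2 + 17x + 2 (mod f), so (3x^2 + 17x + 2)·a(x) ≡ 18 (mod f). Multiplying by 18^(-1) ≡ 9 in F_23 gives a(x)^(-1) ≡ 9·(3x^2 + 17x + 2) ≡ 4x^2 + 15x + 18 (mod f). Check: (18x^2 + 18x + 7)·(4x^2 + 15x + 18) = 3x^4 + 20x^3 + x^2 + 15x + 11 ≡ 1 (mod x^3 + 4x^2 + 5x + 7).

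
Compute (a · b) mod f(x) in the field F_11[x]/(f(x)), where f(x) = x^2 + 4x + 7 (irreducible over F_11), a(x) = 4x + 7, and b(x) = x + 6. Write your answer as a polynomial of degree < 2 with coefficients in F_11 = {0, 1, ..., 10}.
a · b ≡ 4x + 3 (mod f(x))

Multiply in F_11[x]: a(x)·b(x) = (4x + 7)·(x + 6) = 4x^2 + 9x + 9. This has degree ≥ 2, so divide by f(x) over F_11: 4x^2 + 9x + 9 = (4)·(x^2 + 4x + 7) + (4x + 3). Hence a·b ≡ 4x + 3 (mod f). (F_11[x]/(f) is a field with 11^2 = 121 elements since f is irreducible of degree 2.)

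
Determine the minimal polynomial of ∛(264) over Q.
m_α(x) = x^3 - 264

α satisfies α^3 = 264, so x^3 - 264 annihilates α. By the rational root test, a rational root p/q (in lowest terms) of x^3 - 264 would satisfy p^3 = 264 q^3, forcing q = 1 and p^3 = 264; but 264 is not a perfect cube, contradiction. A monic cubic over Q with no rational root is irreducible (any nontrivial factorization would include a linear factor). Hence x^3 - 264 is the minimal polynomial of α, and in particular [Q(α):Q] = 3.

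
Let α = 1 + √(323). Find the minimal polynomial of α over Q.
m_α(x) = x^2 - 2x - 322

From α - 1 = √(323), squaring gives (α - 1)^2 = 323, i.e. α^2 - 2α + 1 = 323, so α^2 - 2α - 322 = 0. The discriminant of x^2 - 2x - 322 is (-2)^2 - 4·(-322) = 4 + 1288 = 1292, and 4·(323) is not a perfect square in Q since 323 is squarefree and ≠ 1. Hence x^2 - 2x - 322 is irreducible over Q and is the minimal polynomial of α.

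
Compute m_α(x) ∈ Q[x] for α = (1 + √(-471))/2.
m_α(x) = x^2 - x + 118

From 2α - 1 = √(-471), squaring gives (2α - 1)^2 = -471, i.e. 4α^2 - 4α + 1 = -471, so α^2 - α + (1 + 471)/4 = 0. Since -471 ≡ 1 (mod 4), (1 + 471)/4 = 118 ∈ Z. The polynomial x^2 - x + 118 has discriminant 1 - 4·(118) = -471, which is not a perfect square in Q (d = -471 is squarefree and ≠ 1), so x^2 - x + 118 is irreducible over Q. It is the minimal polynomial of α.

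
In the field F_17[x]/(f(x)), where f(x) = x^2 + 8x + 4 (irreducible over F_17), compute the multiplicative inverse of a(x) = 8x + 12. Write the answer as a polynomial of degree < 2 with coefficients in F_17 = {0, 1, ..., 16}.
a(x)^(-1) ≡ 10x + 14 (mod f(x))

Since f is irreducible over F_17, F_17[x]/(f) is a field and a(x) ≠ 0 has an inverse. Apply the extended Euclidean algorithm to f(x) and a(x) in F_17[x]: f(x) = (15x + 4)·a(x) + (7). The last nonzero remainder is the constant 7 = gcd(f, a) in F_17. Back-substituting through the division chain expresses 7 = s(x)·a(x) + t(x)·f(x) with s(x) ≡ 2x + 13 (mod f), so (2x + 13)·a(x) ≡ 7 (mod f). Multiplying by 7^(-1) ≡ 5 in F_17 gives a(x)^(-1) ≡ 5·(2x + 13) ≡ 10x + 14 (mod f). Check: (8x + 12)·(10x + 14) = 12x^2 + 11x + 15 ≡ 1 (mod x^2 + 8x + 4).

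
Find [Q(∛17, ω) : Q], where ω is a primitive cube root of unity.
[Q(∛17, ω) : Q] = 6

[Q(∛17):Q] = 3 (min poly x^3 - 17, irreducible since 17 is not a perfect cube). [Q(ω):Q] = 2 (min poly x^2 + x + 1). Since Q(∛17) ⊂ R and ω ∉ R, we have ω ∉ Q(∛17), so x^2 + x + 1 remains irreducible over Q(∛17) and [Q(∛17, ω) : Q(∛17)] = 2. By the tower law, [Q(∛17, ω) : Q] = 3 · 2 = 6. (In fact Q(∛17, ω) is the splitting field of x^3 - 17 over Q.)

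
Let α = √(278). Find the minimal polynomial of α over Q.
m_α(x) = x^2 - 278

α satisfies α^2 - 278 = 0, so x^2 - 278 annihilates α. Since d = 278 is squarefree and ≠ 1, it is not a perfect square in Q, so x^2 - 278 has no rational root and is therefore irreducible over Q (a degree-2 polynomial over a field is irreducible iff it has no root). Hence m_α(x) = x^2 - 278.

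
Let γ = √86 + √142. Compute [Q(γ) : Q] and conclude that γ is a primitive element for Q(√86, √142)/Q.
[Q(γ) : Q] = 4 (equivalently, Q(γ) = Q(√86, √142))

Obviously Q(γ) ⊆ Q(√86, √142), and [Q(√86, √142):Q] = 4 (since 86, 142 are distinct squarefree integers > 1 with 12212 not a perfect square). To show equality we compute the minimal polynomial of γ. From γ = √86 + √142: γ^2 = 86 + 2√(12212) + 142 = 228 + 2√(12212), so γ^2 - 228 = 2√(12212); squaring, (γ^2 - 228)^2 = 4·12212, i.e. γ^4 - 456γ^2 + 51984 - 48848 = 0, i.e. γ^4 - 456γ^2 + 3136 = 0. So γ is a root of x^4 - 456x^2 + 3136. This polynomial is irreducible over Q: it has no rational root (each ±√86 ± √142 is irrational), and any factorization into two quadratics over Q would force √(12212) ∈ Q (pairing opposite roots) or √86, √142 ∈ Q (other pairings), all impossible. Hence [Q(γ):Q] = 4 = [Q(√86, √142):Q], so Q(γ) = Q(√86, √142).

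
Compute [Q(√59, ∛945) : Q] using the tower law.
[Q(√59, ∛945) : Q] = 6

Let L = Q(√59, ∛945). Since Q(√59) ⊂ L and [Q(√59):Q] = 2, the tower law gives 2 | [L:Q]. Likewise Q(∛945) ⊂ L with [Q(∛945):Q] = 3 (because 945 is not a perfect cube), so 3 | [L:Q]. As gcd(2,3) = 1, [L:Q] is divisible by 6. Conversely L is generated over Q by √59 and ∛945, so [L:Q] ≤ 2·3 = 6. Therefore [Q(√59, ∛945) : Q] = 6.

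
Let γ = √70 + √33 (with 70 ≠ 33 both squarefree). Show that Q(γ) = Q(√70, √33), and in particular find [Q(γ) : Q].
[Q(γ) : Q] = 4 (equivalently, Q(γ) = Q(√70, √33))

Obviously Q(γ) ⊆ Q(√70, √33), and [Q(√70, √33):Q] = 4 (since 70, 33 are distinct squarefree integers > 1 with 2310 not a perfect square). To show equality we compute the minimal polynomial of γ. From γ = √70 + √33: γ^2 = 70 + 2√(2310) + 33 = 103 + 2√(2310), so γ^2 - 103 = 2√(2310); squaring, (γ^2 - 103)^2 = 4·2310, i.e. γ^4 - 206γ^2 + 10609 - 9240 = 0, i.e. γ^4 - 206γ^2 + 1369 = 0. So γ is a root of x^4 - 206x^2 + 1369. This polynomial is irreducible over Q: it has no rational root (each ±√70 ± √33 is irrational), and any factorization into two quadratics over Q would force √(2310) ∈ Q (pairing opposite roots) or √70, √33 ∈ Q (other pairings), all impossible. Hence [Q(γ):Q] = 4 = [Q(√70, √33):Q], so Q(γ) = Q(√70, √33).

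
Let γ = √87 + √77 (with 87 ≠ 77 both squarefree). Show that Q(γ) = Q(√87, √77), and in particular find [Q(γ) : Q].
[Q(γ) : Q] = 4 (equivalently, Q(γ) = Q(√87, √77))

Obviously Q(γ) ⊆ Q(√87, √77), and [Q(√87, √77):Q] = 4 (since 87, 77 are distinct squarefree integers > 1 with 6699 not a perfect square). To show equality we compute the minimal polynomial of γ. From γ = √87 + √77: γ^2 = 87 + 2√(6699) + 77 = 164 + 2√(6699), so γ^2 - 164 = 2√(6699); squaring, (γ^2 - 164)^2 = 4·6699, i.e. γ^4 - 328γ^2 + 26896 - 26796 = 0, i.e. γ^4 - 328γ^2 + 100 = 0. So γ is a root of x^4 - 328x^2 + 100. This polynomial is irreducible over Q: it has no rational root (each ±√87 ± √77 is irrational), and any factorization into two quadratics over Q would force √(6699) ∈ Q (pairing opposite roots) or √87, √77 ∈ Q (other pairings), all impossible. Hence [Q(γ):Q] = 4 = [Q(√87, √77):Q], so Q(γ) = Q(√87, √77).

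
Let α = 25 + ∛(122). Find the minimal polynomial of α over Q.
m_α(x) = x^3 - 75x^2 + 1875x - 15747

Set β = α - 25 = ∛(122), so β^3 = 122. Then (α - 25)^3 - 122 = 0, i.e. α is a root of g(x) = (x - 25)^3 - 122 = x^3 - 75x^2 + 1875x - 15747. Since g(x) = h(x - 25) where h(x) = x^3 - 122, and h is irreducible over Q (because 122 is not a perfect cube, so h has no rational root, and a monic cubic with no rational root is irreducible), g is also irreducible (irreducibility is preserved under the substitution x → x - 25). Hence m_α(x) = x^3 - 75x^2 + 1875x - 15747.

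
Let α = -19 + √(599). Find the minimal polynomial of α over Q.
m_α(x) = x^2 + 38x - 238

From α + 19 = √(599), squaring gives (α + 19)^2 = 599, i.e. α^2 + 38α + 361 = 599, so α^2 + 38α - 238 = 0. The discriminant of x^2 + 38x - 238 is (38)^2 - 4·(-238) = 1444 + 952 = 2396, and 4·(599) is not a perfect square in Q since 599 is squarefree and ≠ 1. Hence x^2 + 38x - 238 is irreducible over Q and is the minimal polynomial of α.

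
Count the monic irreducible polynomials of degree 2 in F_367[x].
There are 67161 monic irreducible polynomials of degree 2 over F_367

Each element of F_{367^2} that lies in no proper subfield is a root of exactly one monic irreducible of degree 2 over F_367, and each such polynomial has 2 distinct roots in F_{367^2}. By Möbius inversion the count is N_367(2) = (1/2) Σ_{d|2} μ(2/d) · 367^d = (1/2)(μ(2)·367^1 + μ(1)·367^2) = 134322/2 = 67161.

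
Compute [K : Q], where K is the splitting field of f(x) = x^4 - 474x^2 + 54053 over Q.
[K : Q] = 4

Solving the quadratic in x^2: x^2 = (474 ± √(474^2 - 4·54053))/2 = (474 ± √8464)/2 = (474 ± 92)/2, giving x^2 = 283 or x^2 = 191. So f(x) = (x^2 - 283)(x^2 - 191) and the roots of f are ±√283, ±√191. Hence the splitting field is K = Q(√283, √191). Since 283 and 191 are distinct squarefree integers > 1, their product 54053 is not a perfect square, so √191 ∉ Q(√283). By the tower law [K:Q] = [Q(√283,√191):Q(√283)] · [Q(√283):Q] = 2 · 2 = 4.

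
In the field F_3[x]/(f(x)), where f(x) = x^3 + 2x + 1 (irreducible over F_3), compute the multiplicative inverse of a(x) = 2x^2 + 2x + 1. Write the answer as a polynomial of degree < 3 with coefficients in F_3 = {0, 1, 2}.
a(x)^(-1) ≡ x^2 (mod f(x))

Since f is irreducible over F_3, F_3[x]/(f) is a field and a(x) ≠ 0 has an inverse. Apply the extended Euclidean algorithm to f(x) and a(x) in F_3[x]: f(x) = (2x + 1)·a(x) + (x);  a(x) = (2x + 2)·(x) + (1). The last nonzero remainder is the constant 1 = gcd(f, a) in F_3. Back-substituting through the division chain expresses 1 = s(x)·a(x) + t(x)·f(x) with s(x) ≡ x^2 (mod f), so a(x)^(-1) ≡ s(x) = x^2 (mod f). Check: (2x^2 + 2x + 1)·(x^2) = 2x^4 + 2x^3 + x^2 ≡ 1 (mod x^3 + 2x + 1).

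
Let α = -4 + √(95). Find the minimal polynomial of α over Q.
m_α(x) = x^2 + 8x - 79

From α + 4 = √(95), squaring gives (α + 4)^2 = 95, i.e. α^2 + 8α + 16 = 95, so α^2 + 8α - 79 = 0. The discriminant of x^2 + 8x - 79 is (8)^2 - 4·(-79) = 64 + 316 = 380, and 4·(95) is not a perfect square in Q since 95 is squarefree and ≠ 1. Hence x^2 + 8x - 79 is irreducible over Q and is the minimal polynomial of α.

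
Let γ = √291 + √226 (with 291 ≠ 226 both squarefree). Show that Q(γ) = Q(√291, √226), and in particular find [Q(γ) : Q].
[Q(γ) : Q] = 4 (equivalently, Q(γ) = Q(√291, √226))

Obviously Q(γ) ⊆ Q(√291, √226), and [Q(√291, √226):Q] = 4 (since 291, 226 are distinct squarefree integers > 1 with 65766 not a perfect square). To show equality we compute the minimal polynomial of γ. From γ = √291 + √226: γ^2 = 291 + 2√(65766) + 226 = 517 + 2√(65766), so γ^2 - 517 = 2√(65766); squaring, (γ^2 - 517)^2 = 4·65766, i.e. γ^4 - 1034γ^2 + 267289 - 263064 = 0, i.e. γ^4 - 1034γ^2 + 4225 = 0. So γ is a root of x^4 - 1034x^2 + 4225. This polynomial is irreducible over Q: it has no rational root (each ±√291 ± √226 is irrational), and any factorization into two quadratics over Q would force √(65766) ∈ Q (pairing opposite roots) or √291, √226 ∈ Q (other pairings), all impossible. Hence [Q(γ):Q] = 4 = [Q(√291, √226):Q], so Q(γ) = Q(√291, √226).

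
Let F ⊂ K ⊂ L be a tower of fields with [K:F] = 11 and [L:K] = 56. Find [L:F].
[L:F] = 616

The tower law says that for any tower of field extensions F ⊂ K ⊂ L with finite degrees, [L:F] = [L:K] · [K:F]. Here this gives [L:F] = 56 · 11 = 616.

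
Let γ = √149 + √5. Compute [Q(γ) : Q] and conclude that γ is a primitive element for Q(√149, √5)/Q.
[Q(γ) : Q] = 4 (equivalently, Q(γ) = Q(√149, √5))

Obviously Q(γ) ⊆ Q(√149, √5), and [Q(√149, √5):Q] = 4 (since 149, 5 are distinct squarefree integers > 1 with 745 not a perfect square). To show equality we compute the minimal polynomial of γ. From γ = √149 + √5: γ^2 = 149 + 2√(745) + 5 = 154 + 2√(745), so γ^2 - 154 = 2√(745); squaring, (γ^2 - 154)^2 = 4·745, i.e. γ^4 - 308γ^2 + 23716 - 2980 = 0, i.e. γ^4 - 308γ^2 + 20736 = 0. So γ is a root of x^4 - 308x^2 + 20736. This polynomial is irreducible over Q: it has no rational root (each ±√149 ± √5 is irrational), and any factorization into two quadratics over Q would force √(745) ∈ Q (pairing opposite roots) or √149, √5 ∈ Q (other pairings), all impossible. Hence [Q(γ):Q] = 4 = [Q(√149, √5):Q], so Q(γ) = Q(√149, √5).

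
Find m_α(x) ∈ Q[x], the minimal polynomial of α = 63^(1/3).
m_α(x) = x^3 - 63

α satisfies α^3 = 63, so x^3 - 63 annihilates α. By the rational root test, a rational root p/q (in lowest terms) of x^3 - 63 would satisfy p^3 = 63 q^3, forcing q = 1 and p^3 = 63; but 63 is not a perfect cube, contradiction. A monic cubic over Q with no rational root is irreducible (any nontrivial factorization would include a linear factor). Hence x^3 - 63 is the minimal polynomial of α, and in particular [Q(α):Q] = 3.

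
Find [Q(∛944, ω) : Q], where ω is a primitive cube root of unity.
[Q(∛944, ω) : Q] = 6

[Q(∛944):Q] = 3 (min poly x^3 - 944, irreducible since 944 is not a perfect cube). [Q(ω):Q] = 2 (min poly x^2 + x + 1). Since Q(∛944) ⊂ R and ω ∉ R, we have ω ∉ Q(∛944), so x^2 + x + 1 remains irreducible over Q(∛944) and [Q(∛944, ω) : Q(∛944)] = 2. By the tower law, [Q(∛944, ω) : Q] = 3 · 2 = 6. (In fact Q(∛944, ω) is the splitting field of x^3 - 944 over Q.)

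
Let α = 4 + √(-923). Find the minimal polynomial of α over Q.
m_α(x) = x^2 - 8x + 939

From α - 4 = √(-923), squaring gives (α - 4)^2 = -923, i.e. α^2 - 8α + 16 = -923, so α^2 - 8α + 939 = 0. The discriminant of x^2 - 8x + 939 is (-8)^2 - 4·(939) = 64 - 3756 = -3692, and 4·(-923) is not a perfect square in Q since -923 is squarefree and ≠ 1. Hence x^2 - 8x + 939 is irreducible over Q and is the minimal polynomial of α.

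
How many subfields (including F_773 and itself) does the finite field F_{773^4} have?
F_{773^4} has 3 subfields

The subfields of F_{p^n} are exactly the fields F_{p^d} for d | n (each is the fixed field of the unique index-d subgroup of Gal(F_{p^n}/F_p) ≅ Z/nZ). The divisors of n = 4 are {1, 2, 4}, giving 3 subfields: F_{773^1}, F_{773^2}, F_{773^4}.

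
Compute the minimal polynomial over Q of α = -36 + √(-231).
m_α(x) = x^2 + 72x + 1527

From α + 36 = √(-231), squaring gives (α + 36)^2 = -231, i.e. α^2 + 72α + 1296 = -231, so α^2 + 72α + 1527 = 0. The discriminant of x^2 + 72x + 1527 is (72)^2 - 4·(1527) = 5184 - 6108 = -924, and 4·(-231) is not a perfect square in Q since -231 is squarefree and ≠ 1. Hence x^2 + 72x + 1527 is irreducible over Q and is the minimal polynomial of α.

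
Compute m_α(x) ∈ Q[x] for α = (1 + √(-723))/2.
m_α(x) = x^2 - x + 181

From 2α - 1 = √(-723), squaring gives (2α - 1)^2 = -723, i.e. 4α^2 - 4α + 1 = -723, so α^2 - α + (1 + 723)/4 = 0. Since -723 ≡ 1 (mod 4), (1 + 723)/4 = 181 ∈ Z. The polynomial x^2 - x + 181 has discriminant 1 - 4·(181) = -723, which is not a perfect square in Q (d = -723 is squarefree and ≠ 1), so x^2 - x + 181 is irreducible over Q. It is the minimal polynomial of α.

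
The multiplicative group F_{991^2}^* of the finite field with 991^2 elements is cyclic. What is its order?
|F_{991^2}^*| = 982080

F_{991^2} has 991^2 = 982081 elements; its multiplicative group consists of all nonzero elements, so |F_{991^2}^*| = 982081 - 1 = 982080. (It is cyclic since any finite subgroup of the multiplicative group of a field is cyclic.)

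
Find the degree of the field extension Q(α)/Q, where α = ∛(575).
[Q(α):Q] = 3

The minimal polynomial of α is x^3 - 575, irreducible over Q since 575 is not a perfect cube (so x^3 - 575 has no rational root). Hence [Q(α):Q] = deg(m_α) = 3.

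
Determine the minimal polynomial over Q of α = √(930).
m_α(x) = x^2 - 930

α satisfies α^2 - 930 = 0, so x^2 - 930 annihilates α. Since d = 930 is squarefree and ≠ 1, it is not a perfect square in Q, so x^2 - 930 has no rational root and is therefore irreducible over Q (a degree-2 polynomial over a field is irreducible iff it has no root). Hence m_α(x) = x^2 - 930.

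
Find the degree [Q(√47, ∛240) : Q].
[Q(√47, ∛240) : Q] = 6

Let L = Q(√47, ∛240). Since Q(√47) ⊂ L and [Q(√47):Q] = 2, the tower law gives 2 | [L:Q]. Likewise Q(∛240) ⊂ L with [Q(∛240):Q] = 3 (because 240 is not a perfect cube), so 3 | [L:Q]. As gcd(2,3) = 1, [L:Q] is divisible by 6. Conversely L is generated over Q by √47 and ∛240, so [L:Q] ≤ 2·3 = 6. Therefore [Q(√47, ∛240) : Q] = 6.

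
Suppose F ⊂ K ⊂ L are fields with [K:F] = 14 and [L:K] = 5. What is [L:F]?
[L:F] = 70

The tower law says that for any tower of field extensions F ⊂ K ⊂ L with finite degrees, [L:F] = [L:K] · [K:F]. Here this gives [L:F] = 5 · 14 = 70.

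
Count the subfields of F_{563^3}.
F_{563^3} has 2 subfields

The subfields of F_{p^n} are exactly the fields F_{p^d} for d | n (each is the fixed field of the unique index-d subgroup of Gal(F_{p^n}/F_p) ≅ Z/nZ). The divisors of n = 3 are {1, 3}, giving 2 subfields: F_{563^1}, F_{563^3}.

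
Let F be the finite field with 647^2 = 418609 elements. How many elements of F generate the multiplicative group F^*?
There are φ(418608) = 124416 primitive elements

F_q^* is cyclic of order q - 1 = 418608. A cyclic group of order m has exactly φ(m) generators. Here m = 418608 = 2^4 · 3^4 · 17 · 19, so the number of primitive elements is φ(418608) = 124416.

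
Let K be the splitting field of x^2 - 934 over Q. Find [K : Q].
[K : Q] = 2

f(x) = x^2 - 934 factors as (x - √934)(x + √934). The splitting field is K = Q(√934). Since 934 is squarefree and > 1, it is not a perfect square, so x^2 - 934 is irreducible over Q and [Q(√934) : Q] = 2. Hence [K : Q] = 2.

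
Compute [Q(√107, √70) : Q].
[Q(√107, √70) : Q] = 4

[Q(√107):Q] = 2 (min poly x^2 - 107, irreducible since 107 is squarefree > 1). For the top step, suppose √70 ∈ Q(√107), say √70 = c + d√107 with c, d ∈ Q. Squaring: 70 = c^2 + 107d^2 + 2cd√107. Since √107 ∉ Q this forces 2cd = 0. If d = 0 then √70 = c ∈ Q, contradicting 70 squarefree > 1. If c = 0 then 70 = 107d^2, so 107·70 = (107d)^2 is a perfect square in Q — but 107·70 = 7490 is not a perfect square (since 107 and 70 are distinct squarefree integers). Contradiction. Hence √70 ∉ Q(√107), so x^2 - 70 stays irreducible over Q(√107) and [Q(√107, √70) : Q(√107)] = 2. By the tower law, [Q(√107, √70) : Q] = 2 · 2 = 4.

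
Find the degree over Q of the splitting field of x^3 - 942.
[K : Q] = 6

The roots of x^3 - 942 are ∛942, ω∛942, ω^2∛942 where ω = e^(2πi/3) is a primitive cube root of unity, so K = Q(∛942, ω). Now [Q(∛942):Q] = 3 (since 942 is not a perfect cube, x^3 - 942 is irreducible) and [Q(ω):Q] = 2. Both 2 and 3 divide [K:Q], and [K:Q] ≤ 3·2 = 6, so [K:Q] = 6. (Equivalently: Q(∛942) ⊂ R but ω ∉ R, so [K : Q(∛942)] = 2.)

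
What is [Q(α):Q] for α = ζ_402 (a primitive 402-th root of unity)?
[Q(α):Q] = 132

The minimal polynomial of ζ_402 over Q is the 402-th cyclotomic polynomial Φ_402(x), which is irreducible over Q and has degree φ(402) = 132. Hence [Q(α):Q] = φ(402) = 132.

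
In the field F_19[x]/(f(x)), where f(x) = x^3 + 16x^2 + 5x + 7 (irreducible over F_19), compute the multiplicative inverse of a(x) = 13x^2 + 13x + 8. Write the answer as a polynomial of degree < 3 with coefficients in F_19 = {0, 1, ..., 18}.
a(x)^(-1) ≡ 13x^2 + 11x + 9 (mod f(x))

Since f is irreducible over F_19, F_19[x]/(f) is a field and a(x) ≠ 0 has an inverse. Apply the extended Euclidean algorithm to f(x) and a(x) in F_19[x]: f(x) = (3x + 7)·a(x) + (4x + 8);  a(x) = (8x + 11)·(4x + 8) + (15). The last nonzero remainder is the constant 15 = gcd(f, a) in F_19. Back-substituting through the division chain expresses 15 = s(x)·a(x) + t(x)·f(x) with s(x) ≡ 5x^2 + 13x + 2 (mod f), so (5x^2 + 13x + 2)·a(x) ≡ 15 (mod f). Multiplying by 15^(-1) ≡ 14 in F_19 gives a(x)^(-1) ≡ 14·(5x^2 + 13x + 2) ≡ 13x^2 + 11x + 9 (mod f). Check: (13x^2 + 13x + 8)·(13x^2 + 11x + 9) = 17x^4 + 8x^3 + 3x^2 + 15x + 15 ≡ 1 (mod x^3 + 16x^2 + 5x + 7).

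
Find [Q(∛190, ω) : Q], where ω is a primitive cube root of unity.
[Q(∛190, ω) : Q] = 6

[Q(∛190):Q] = 3 (min poly x^3 - 190, irreducible since 190 is not a perfect cube). [Q(ω):Q] = 2 (min poly x^2 + x + 1). Since Q(∛190) ⊂ R and ω ∉ R, we have ω ∉ Q(∛190), so x^2 + x + 1 remains irreducible over Q(∛190) and [Q(∛190, ω) : Q(∛190)] = 2. By the tower law, [Q(∛190, ω) : Q] = 3 · 2 = 6. (In fact Q(∛190, ω) is the splitting field of x^3 - 190 over Q.)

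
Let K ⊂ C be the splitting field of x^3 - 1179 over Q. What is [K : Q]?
[K : Q] = 6

The roots of x^3 - 1179 are ∛1179, ω∛1179, ω^2∛1179 where ω = e^(2πi/3) is a primitive cube root of unity, so K = Q(∛1179, ω). Now [Q(∛1179):Q] = 3 (since 1179 is not a perfect cube, x^3 - 1179 is irreducible) and [Q(ω):Q] = 2. Both 2 and 3 divide [K:Q], and [K:Q] ≤ 3·2 = 6, so [K:Q] = 6. (Equivalently: Q(∛1179) ⊂ R but ω ∉ R, so [K : Q(∛1179)] = 2.)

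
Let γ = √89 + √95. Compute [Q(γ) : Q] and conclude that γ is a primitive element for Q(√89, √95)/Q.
[Q(γ) : Q] = 4 (equivalently, Q(γ) = Q(√89, √95))

Obviously Q(γ) ⊆ Q(√89, √95), and [Q(√89, √95):Q] = 4 (since 89, 95 are distinct squarefree integers > 1 with 8455 not a perfect square). To show equality we compute the minimal polynomial of γ. From γ = √89 + √95: γ^2 = 89 + 2√(8455) + 95 = 184 + 2√(8455), so γ^2 - 184 = 2√(8455); squaring, (γ^2 - 184)^2 = 4·8455, i.e. γ^4 - 368γ^2 + 33856 - 33820 = 0, i.e. γ^4 - 368γ^2 + 36 = 0. So γ is a root of x^4 - 368x^2 + 36. This polynomial is irreducible over Q: it has no rational root (each ±√89 ± √95 is irrational), and any factorization into two quadratics over Q would force √(8455) ∈ Q (pairing opposite roots) or √89, √95 ∈ Q (other pairings), all impossible. Hence [Q(γ):Q] = 4 = [Q(√89, √95):Q], so Q(γ) = Q(√89, √95).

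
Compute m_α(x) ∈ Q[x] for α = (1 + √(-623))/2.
m_α(x) = x^2 - x + 156

From 2α - 1 = √(-623), squaring gives (2α - 1)^2 = -623, i.e. 4α^2 - 4α + 1 = -623, so α^2 - α + (1 + 623)/4 = 0. Since -623 ≡ 1 (mod 4), (1 + 623)/4 = 156 ∈ Z. The polynomial x^2 - x + 156 has discriminant 1 - 4·(156) = -623, which is not a perfect square in Q (d = -623 is squarefree and ≠ 1), so x^2 - x + 156 is irreducible over Q. It is the minimal polynomial of α.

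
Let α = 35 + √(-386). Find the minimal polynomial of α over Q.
m_α(x) = x^2 - 70x + 1611

From α - 35 = √(-386), squaring gives (α - 35)^2 = -386, i.e. α^2 - 70α + 1225 = -386, so α^2 - 70α + 1611 = 0. The discriminant of x^2 - 70x + 1611 is (-70)^2 - 4·(1611) = 4900 - 6444 = -1544, and 4·(-386) is not a perfect square in Q since -386 is squarefree and ≠ 1. Hence x^2 - 70x + 1611 is irreducible over Q and is the minimal polynomial of α.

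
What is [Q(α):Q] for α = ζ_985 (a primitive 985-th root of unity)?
[Q(α):Q] = 784

The minimal polynomial of ζ_985 over Q is the 985-th cyclotomic polynomial Φ_985(x), which is irreducible over Q and has degree φ(985) = 784. Hence [Q(α):Q] = φ(985) = 784.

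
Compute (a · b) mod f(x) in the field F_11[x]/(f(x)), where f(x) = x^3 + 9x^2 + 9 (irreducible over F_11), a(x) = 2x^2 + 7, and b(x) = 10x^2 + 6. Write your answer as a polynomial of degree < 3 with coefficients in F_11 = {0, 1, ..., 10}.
a · b ≡ 8x^2 + 7x + 1 (mod f(x))

Multiply in F_11[x]: a(x)·b(x) = (2x^2 + 7)·(10x^2 + 6) = 9x^4 + 5x^2 + 9. This has degree ≥ 3, so divide by f(x) over F_11: 9x^4 + 5x^2 + 9 = (9x + 7)·(x^3 + 9x^2 + 9) + (8x^2 + 7x + 1). Hence a·b ≡ 8x^2 + 7x + 1 (mod f). (F_11[x]/(f) is a field with 11^3 = 1331 elements since f is irreducible of degree 3.)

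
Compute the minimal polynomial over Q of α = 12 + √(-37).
m_α(x) = x^2 - 24x + 181

From α - 12 = √(-37), squaring gives (α - 12)^2 = -37, i.e. α^2 - 24α + 144 = -37, so α^2 - 24α + 181 = 0. The discriminant of x^2 - 24x + 181 is (-24)^2 - 4·(181) = 576 - 724 = -148, and 4·(-37) is not a perfect square in Q since -37 is squarefree and ≠ 1. Hence x^2 - 24x + 181 is irreducible over Q and is the minimal polynomial of α.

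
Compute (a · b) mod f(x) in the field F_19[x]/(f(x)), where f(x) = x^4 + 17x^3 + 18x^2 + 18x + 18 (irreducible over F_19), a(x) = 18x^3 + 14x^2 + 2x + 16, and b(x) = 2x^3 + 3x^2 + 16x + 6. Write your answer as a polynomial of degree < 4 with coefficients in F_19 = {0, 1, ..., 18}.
a · b ≡ 16x^3 + 6x^2 + 17x + 14 (mod f(x))

Multiply in F_19[x]: a(x)·b(x) = (18x^3 + 14x^2 + 2x + 16)·(2x^3 + 3x^2 + 16x + 6) = 17x^6 + 6x^5 + 11x^4 + 9x^3 + 12x^2 + 2x + 1. This has degree ≥ 4, so divide by f(x) over F_19: 17x^6 + 6x^5 + 11x^4 + 9x^3 + 12x^2 + 2x + 1 = (17x^2 + 2x + 13)·(x^4 + 17x^3 + 18x^2 + 18x + 18) + (16x^3 + 6x^2 + 17x + 14). Hence a·b ≡ 16x^3 + 6x^2 + 17x + 14 (mod f). (F_19[x]/(f) is a field with 19^4 = 130321 elements since f is irreducible of degree 4.)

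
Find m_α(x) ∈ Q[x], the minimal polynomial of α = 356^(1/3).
m_α(x) = x^3 - 356

α satisfies α^3 = 356, so x^3 - 356 annihilates α. By the rational root test, a rational root p/q (in lowest terms) of x^3 - 356 would satisfy p^3 = 356 q^3, forcing q = 1 and p^3 = 356; but 356 is not a perfect cube, contradiction. A monic cubic over Q with no rational root is irreducible (any nontrivial factorization would include a linear factor). Hence x^3 - 356 is the minimal polynomial of α, and in particular [Q(α):Q] = 3.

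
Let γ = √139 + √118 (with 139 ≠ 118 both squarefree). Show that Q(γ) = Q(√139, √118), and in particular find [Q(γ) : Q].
[Q(γ) : Q] = 4 (equivalently, Q(γ) = Q(√139, √118))

Obviously Q(γ) ⊆ Q(√139, √118), and [Q(√139, √118):Q] = 4 (since 139, 118 are distinct squarefree integers > 1 with 16402 not a perfect square). To show equality we compute the minimal polynomial of γ. From γ = √139 + √118: γ^2 = 139 + 2√(16402) + 118 = 257 + 2√(16402), so γ^2 - 257 = 2√(16402); squaring, (γ^2 - 257)^2 = 4·16402, i.e. γ^4 - 514γ^2 + 66049 - 65608 = 0, i.e. γ^4 - 514γ^2 + 441 = 0. So γ is a root of x^4 - 514x^2 + 441. This polynomial is irreducible over Q: it has no rational root (each ±√139 ± √118 is irrational), and any factorization into two quadratics over Q would force √(16402) ∈ Q (pairing opposite roots) or √139, √118 ∈ Q (other pairings), all impossible. Hence [Q(γ):Q] = 4 = [Q(√139, √118):Q], so Q(γ) = Q(√139, √118).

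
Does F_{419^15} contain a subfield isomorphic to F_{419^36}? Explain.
No: F_{419^36} is not a subfield of F_{419^15}

F_{p^m} embeds in F_{p^n} iff m | n. Here 36 ∤ 15 (since 15 = 0·36 + 15 with remainder 15 ≠ 0), so F_{419^36} is not a subfield of F_{419^15}. Equivalently: if it were, the tower law would give 36 = [F_{419^36}:F_419] dividing [F_{419^15}:F_419] = 15, contradiction.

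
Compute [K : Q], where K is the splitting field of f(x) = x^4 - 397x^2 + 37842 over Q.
[K : Q] = 4

Solving the quadratic in x^2: x^2 = (397 ± √(397^2 - 4·37842))/2 = (397 ± √6241)/2 = (397 ± 79)/2, giving x^2 = 238 or x^2 = 159. So f(x) = (x^2 - 238)(x^2 - 159) and the roots of f are ±√238, ±√159. Hence the splitting field is K = Q(√238, √159). Since 238 and 159 are distinct squarefree integers > 1, their product 37842 is not a perfect square, so √159 ∉ Q(√238). By the tower law [K:Q] = [Q(√238,√159):Q(√238)] · [Q(√238):Q] = 2 · 2 = 4.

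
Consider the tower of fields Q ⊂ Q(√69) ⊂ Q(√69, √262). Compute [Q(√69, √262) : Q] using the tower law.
[Q(√69, √262) : Q] = 4

[Q(√69):Q] = 2 (min poly x^2 - 69, irreducible since 69 is squarefree > 1). For the top step, suppose √262 ∈ Q(√69), say √262 = c + d√69 with c, d ∈ Q. Squaring: 262 = c^2 + 69d^2 + 2cd√69. Since √69 ∉ Q this forces 2cd = 0. If d = 0 then √262 = c ∈ Q, contradicting 262 squarefree > 1. If c = 0 then 262 = 69d^2, so 69·262 = (69d)^2 is a perfect square in Q — but 69·262 = 18078 is not a perfect square (since 69 and 262 are distinct squarefree integers). Contradiction. Hence √262 ∉ Q(√69), so x^2 - 262 stays irreducible over Q(√69) and [Q(√69, √262) : Q(√69)] = 2. By the tower law, [Q(√69, √262) : Q] = 2 · 2 = 4.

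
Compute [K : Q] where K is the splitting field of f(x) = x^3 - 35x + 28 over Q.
[K : Q] = 6

By the rational root test, any rational root of the monic integer polynomial f(x) = x^3 - 35x + 28 must be an integer dividing the constant term 28, i.e. one of ±{1, 2, 4, 7, 14, 28}. Evaluating: f(1) = -6, f(-1) = 62, f(2) = -34, f(-2) = 90, f(4) = -48, f(-4) = 104, f(7) = 126, f(-7) = -70, f(14) = 2282, f(-14) = -2226, f(28) = 21000, f(-28) = -20944; none is 0, so f has no rational root and is therefore irreducible over Q (a cubic with no linear factor over a field is irreducible). For an irreducible cubic, the Galois group is A_3 or S_3 according as the discriminant disc(f) = -4a^3 - 27b^2 = -4·(-35)^3 - 27·(28)^2 = 150332 is or is not a square in Q. Here disc(f) = 150332 is not a perfect square in Q, so the Galois group of f over Q is not contained in A_3 and must be all of S_3. The splitting field has degree |S_3| = 6 over Q, so [K : Q] = 6.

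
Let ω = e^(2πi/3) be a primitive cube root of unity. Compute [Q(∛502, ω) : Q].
[Q(∛502, ω) : Q] = 6

[Q(∛502):Q] = 3 (min poly x^3 - 502, irreducible since 502 is not a perfect cube). [Q(ω):Q] = 2 (min poly x^2 + x + 1). Since Q(∛502) ⊂ R and ω ∉ R, we have ω ∉ Q(∛502), so x^2 + x + 1 remains irreducible over Q(∛502) and [Q(∛502, ω) : Q(∛502)] = 2. By the tower law, [Q(∛502, ω) : Q] = 3 · 2 = 6. (In fact Q(∛502, ω) is the splitting field of x^3 - 502 over Q.)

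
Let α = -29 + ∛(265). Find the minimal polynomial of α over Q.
m_α(x) = x^3 + 87x^2 + 2523x + 24124

Set β = α + 29 = ∛(265), so β^3 = 265. Then (α + 29)^3 - 265 = 0, i.e. α is a root of g(x) = (x + 29)^3 - 265 = x^3 + 87x^2 + 2523x + 24124. Since g(x) = h(x + 29) where h(x) = x^3 - 265, and h is irreducible over Q (because 265 is not a perfect cube, so h has no rational root, and a monic cubic with no rational root is irreducible), g is also irreducible (irreducibility is preserved under the substitution x → x + 29). Hence m_α(x) = x^3 + 87x^2 + 2523x + 24124.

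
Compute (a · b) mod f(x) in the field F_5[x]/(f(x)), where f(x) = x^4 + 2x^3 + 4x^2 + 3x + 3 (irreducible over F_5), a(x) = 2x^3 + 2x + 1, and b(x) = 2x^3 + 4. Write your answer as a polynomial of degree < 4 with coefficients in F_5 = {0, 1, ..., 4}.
a · b ≡ 2x^3 + x^2 + 2 (mod f(x))

Multiply in F_5[x]: a(x)·b(x) = (2x^3 + 2x + 1)·(2x^3 + 4) = 4x^6 + 4x^4 + 3x + 4. This has degree ≥ 4, so divide by f(x) over F_5: 4x^6 + 4x^4 + 3x + 4 = (4x^2 + 2x + 4)·(x^4 + 2x^3 + 4x^2 + 3x + 3) + (2x^3 + x^2 + 2). Hence a·b ≡ 2x^3 + x^2 + 2 (mod f). (F_5[x]/(f) is a field with 5^4 = 625 elements since f is irreducible of degree 4.)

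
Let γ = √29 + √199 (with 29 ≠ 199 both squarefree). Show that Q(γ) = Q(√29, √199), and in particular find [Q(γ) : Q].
[Q(γ) : Q] = 4 (equivalently, Q(γ) = Q(√29, √199))

Obviously Q(γ) ⊆ Q(√29, √199), and [Q(√29, √199):Q] = 4 (since 29, 199 are distinct squarefree integers > 1 with 5771 not a perfect square). To show equality we compute the minimal polynomial of γ. From γ = √29 + √199: γ^2 = 29 + 2√(5771) + 199 = 228 + 2√(5771), so γ^2 - 228 = 2√(5771); squaring, (γ^2 - 228)^2 = 4·5771, i.e. γ^4 - 456γ^2 + 51984 - 23084 = 0, i.e. γ^4 - 456γ^2 + 28900 = 0. So γ is a root of x^4 - 456x^2 + 28900. This polynomial is irreducible over Q: it has no rational root (each ±√29 ± √199 is irrational), and any factorization into two quadratics over Q would force √(5771) ∈ Q (pairing opposite roots) or √29, √199 ∈ Q (other pairings), all impossible. Hence [Q(γ):Q] = 4 = [Q(√29, √199):Q], so Q(γ) = Q(√29, √199).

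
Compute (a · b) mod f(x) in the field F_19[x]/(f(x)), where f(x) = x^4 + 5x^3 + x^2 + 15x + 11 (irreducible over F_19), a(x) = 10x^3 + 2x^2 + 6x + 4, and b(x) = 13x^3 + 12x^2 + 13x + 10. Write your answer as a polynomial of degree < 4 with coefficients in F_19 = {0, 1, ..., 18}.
a · b ≡ x^3 + 6x^2 + 13x + 2 (mod f(x))

Multiply in F_19[x]: a(x)·b(x) = (10x^3 + 2x^2 + 6x + 4)·(13x^3 + 12x^2 + 13x + 10) = 16x^6 + 13x^5 + 4x^4 + 3x^3 + 13x^2 + 17x + 2. This has degree ≥ 4, so divide by f(x) over F_19: 16x^6 + 13x^5 + 4x^4 + 3x^3 + 13x^2 + 17x + 2 = (16x^2 + 9x)·(x^4 + 5x^3 + x^2 + 15x + 11) + (x^3 + 6x^2 + 13x + 2). Hence a·b ≡ x^3 + 6x^2 + 13x + 2 (mod f). (F_19[x]/(f) is a field with 19^4 = 130321 elements since f is irreducible of degree 4.)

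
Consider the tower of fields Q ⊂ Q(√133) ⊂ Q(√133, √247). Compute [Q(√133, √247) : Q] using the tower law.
[Q(√133, √247) : Q] = 4

[Q(√133):Q] = 2 (min poly x^2 - 133, irreducible since 133 is squarefree > 1). For the top step, suppose √247 ∈ Q(√133), say √247 = c + d√133 with c, d ∈ Q. Squaring: 247 = c^2 + 133d^2 + 2cd√133. Since √133 ∉ Q this forces 2cd = 0. If d = 0 then √247 = c ∈ Q, contradicting 247 squarefree > 1. If c = 0 then 247 = 133d^2, so 133·247 = (133d)^2 is a perfect square in Q — but 133·247 = 32851 is not a perfect square (since 133 and 247 are distinct squarefree integers). Contradiction. Hence √247 ∉ Q(√133), so x^2 - 247 stays irreducible over Q(√133) and [Q(√133, √247) : Q(√133)] = 2. By the tower law, [Q(√133, √247) : Q] = 2 · 2 = 4.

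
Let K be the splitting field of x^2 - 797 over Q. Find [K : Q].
[K : Q] = 2

f(x) = x^2 - 797 factors as (x - √797)(x + √797). The splitting field is K = Q(√797). Since 797 is squarefree and > 1, it is not a perfect square, so x^2 - 797 is irreducible over Q and [Q(√797) : Q] = 2. Hence [K : Q] = 2.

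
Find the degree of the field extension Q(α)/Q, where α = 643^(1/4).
[Q(α):Q] = 4

α is a root of x^4 - 643. By Eisenstein's criterion at the prime p = 643 (which divides the constant term 643 but p^2 = 413449 does not, since 643 is squarefree), x^4 - 643 is irreducible over Q. Hence [Q(α):Q] = 4.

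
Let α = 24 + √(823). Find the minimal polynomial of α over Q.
m_α(x) = x^2 - 48x - 247

From α - 24 = √(823), squaring gives (α - 24)^2 = 823, i.e. α^2 - 48α + 576 = 823, so α^2 - 48α - 247 = 0. The discriminant of x^2 - 48x - 247 is (-48)^2 - 4·(-247) = 2304 + 988 = 3292, and 4·(823) is not a perfect square in Q since 823 is squarefree and ≠ 1. Hence x^2 - 48x - 247 is irreducible over Q and is the minimal polynomial of α.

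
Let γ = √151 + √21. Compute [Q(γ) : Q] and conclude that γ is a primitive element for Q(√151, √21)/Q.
[Q(γ) : Q] = 4 (equivalently, Q(γ) = Q(√151, √21))

Obviously Q(γ) ⊆ Q(√151, √21), and [Q(√151, √21):Q] = 4 (since 151, 21 are distinct squarefree integers > 1 with 3171 not a perfect square). To show equality we compute the minimal polynomial of γ. From γ = √151 + √21: γ^2 = 151 + 2√(3171) + 21 = 172 + 2√(3171), so γ^2 - 172 = 2√(3171); squaring, (γ^2 - 172)^2 = 4·3171, i.e. γ^4 - 344γ^2 + 29584 - 12684 = 0, i.e. γ^4 - 344γ^2 + 16900 = 0. So γ is a root of x^4 - 344x^2 + 16900. This polynomial is irreducible over Q: it has no rational root (each ±√151 ± √21 is irrational), and any factorization into two quadratics over Q would force √(3171) ∈ Q (pairing opposite roots) or √151, √21 ∈ Q (other pairings), all impossible. Hence [Q(γ):Q] = 4 = [Q(√151, √21):Q], so Q(γ) = Q(√151, √21).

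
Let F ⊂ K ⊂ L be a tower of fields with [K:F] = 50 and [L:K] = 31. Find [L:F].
[L:F] = 1550

The tower law says that for any tower of field extensions F ⊂ K ⊂ L with finite degrees, [L:F] = [L:K] · [K:F]. Here this gives [L:F] = 31 · 50 = 1550.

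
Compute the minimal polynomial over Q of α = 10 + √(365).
m_α(x) = x^2 - 20x - 265

From α - 10 = √(365), squaring gives (α - 10)^2 = 365, i.e. α^2 - 20α + 100 = 365, so α^2 - 20α - 265 = 0. The discriminant of x^2 - 20x - 265 is (-20)^2 - 4·(-265) = 400 + 1060 = 1460, and 4·(365) is not a perfect square in Q since 365 is squarefree and ≠ 1. Hence x^2 - 20x - 265 is irreducible over Q and is the minimal polynomial of α.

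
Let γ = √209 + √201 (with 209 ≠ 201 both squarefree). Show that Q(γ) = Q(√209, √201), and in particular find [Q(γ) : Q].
[Q(γ) : Q] = 4 (equivalently, Q(γ) = Q(√209, √201))

Obviously Q(γ) ⊆ Q(√209, √201), and [Q(√209, √201):Q] = 4 (since 209, 201 are distinct squarefree integers > 1 with 42009 not a perfect square). To show equality we compute the minimal polynomial of γ. From γ = √209 + √201: γ^2 = 209 + 2√(42009) + 201 = 410 + 2√(42009), so γ^2 - 410 = 2√(42009); squaring, (γ^2 - 410)^2 = 4·42009, i.e. γ^4 - 820γ^2 + 168100 - 168036 = 0, i.e. γ^4 - 820γ^2 + 64 = 0. So γ is a root of x^4 - 820x^2 + 64. This polynomial is irreducible over Q: it has no rational root (each ±√209 ± √201 is irrational), and any factorization into two quadratics over Q would force √(42009) ∈ Q (pairing opposite roots) or √209, √201 ∈ Q (other pairings), all impossible. Hence [Q(γ):Q] = 4 = [Q(√209, √201):Q], so Q(γ) = Q(√209, √201).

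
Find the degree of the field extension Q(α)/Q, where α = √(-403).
[Q(α):Q] = 2

[Q(α):Q] equals the degree of the minimal polynomial of α. Here α^2 = -403 and x^2 + 403 is irreducible (d = -403 is squarefree, ≠ 1, hence not a square), so deg(m_α) = 2. Thus [Q(α):Q] = 2.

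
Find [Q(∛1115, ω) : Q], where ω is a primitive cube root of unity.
[Q(∛1115, ω) : Q] = 6

[Q(∛1115):Q] = 3 (min poly x^3 - 1115, irreducible since 1115 is not a perfect cube). [Q(ω):Q] = 2 (min poly x^2 + x + 1). Since Q(∛1115) ⊂ R and ω ∉ R, we have ω ∉ Q(∛1115), so x^2 + x + 1 remains irreducible over Q(∛1115) and [Q(∛1115, ω) : Q(∛1115)] = 2. By the tower law, [Q(∛1115, ω) : Q] = 3 · 2 = 6. (In fact Q(∛1115, ω) is the splitting field of x^3 - 1115 over Q.)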